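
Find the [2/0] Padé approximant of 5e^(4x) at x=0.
40*x**2 + 20*x + 5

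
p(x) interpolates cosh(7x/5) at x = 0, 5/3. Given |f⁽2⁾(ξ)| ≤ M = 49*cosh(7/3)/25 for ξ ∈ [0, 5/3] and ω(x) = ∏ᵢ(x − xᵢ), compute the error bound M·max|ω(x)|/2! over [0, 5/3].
49*cosh(7/3)/72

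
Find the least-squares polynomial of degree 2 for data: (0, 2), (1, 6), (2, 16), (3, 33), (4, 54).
13/7 + (97/70)x + (41/14)x²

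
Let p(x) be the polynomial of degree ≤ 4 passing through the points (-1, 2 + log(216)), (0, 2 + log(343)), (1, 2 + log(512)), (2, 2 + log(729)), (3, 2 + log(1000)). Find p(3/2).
2 + log(576*15**(113/128)*2**(9/32)*7**(17/32)/35)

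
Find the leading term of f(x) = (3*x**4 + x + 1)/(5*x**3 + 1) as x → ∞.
3*x/5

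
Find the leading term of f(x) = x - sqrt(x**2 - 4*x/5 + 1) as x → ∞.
2/5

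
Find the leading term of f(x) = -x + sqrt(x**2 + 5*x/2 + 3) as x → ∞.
5/4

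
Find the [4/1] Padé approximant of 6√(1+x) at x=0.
(9*x**4/320 - 3*x**3/20 + 27*x**2/20 + 36*x/5 + 6)/(7*x/10 + 1)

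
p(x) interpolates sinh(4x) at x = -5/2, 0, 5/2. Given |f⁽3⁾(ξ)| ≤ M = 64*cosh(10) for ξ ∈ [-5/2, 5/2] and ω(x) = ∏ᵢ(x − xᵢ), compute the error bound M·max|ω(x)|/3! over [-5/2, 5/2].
1000*sqrt(3)*cosh(10)/27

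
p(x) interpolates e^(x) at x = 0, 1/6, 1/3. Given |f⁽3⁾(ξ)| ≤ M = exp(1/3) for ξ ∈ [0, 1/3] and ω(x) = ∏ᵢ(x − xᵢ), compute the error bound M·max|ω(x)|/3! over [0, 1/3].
sqrt(3)*exp(1/3)/5832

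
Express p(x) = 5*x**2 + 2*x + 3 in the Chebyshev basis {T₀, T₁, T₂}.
(11/2)T₀ + (2)T₁ + (5/2)T₂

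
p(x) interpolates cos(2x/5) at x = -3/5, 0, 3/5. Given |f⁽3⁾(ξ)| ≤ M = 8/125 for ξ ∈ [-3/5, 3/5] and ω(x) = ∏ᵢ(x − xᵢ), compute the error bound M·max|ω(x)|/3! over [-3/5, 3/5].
8*sqrt(3)/15625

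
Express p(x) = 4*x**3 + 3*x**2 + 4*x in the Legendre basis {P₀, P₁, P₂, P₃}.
P₀ + (32/5)P₁ + (2)P₂ + (8/5)P₃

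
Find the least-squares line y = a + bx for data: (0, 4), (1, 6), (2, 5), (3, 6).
a = 9/2, b = 1/2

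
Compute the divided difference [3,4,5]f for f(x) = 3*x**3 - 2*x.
36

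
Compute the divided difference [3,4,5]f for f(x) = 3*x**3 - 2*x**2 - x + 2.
34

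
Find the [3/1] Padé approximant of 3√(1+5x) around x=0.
(-375*x**3/64 + 225*x**2/16 + 135*x/8 + 3)/(25*x/8 + 1)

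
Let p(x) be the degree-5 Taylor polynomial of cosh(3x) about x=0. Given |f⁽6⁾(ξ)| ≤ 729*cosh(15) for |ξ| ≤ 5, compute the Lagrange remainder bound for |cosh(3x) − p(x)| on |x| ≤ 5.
253125*cosh(15)/16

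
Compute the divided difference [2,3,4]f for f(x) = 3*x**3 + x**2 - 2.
28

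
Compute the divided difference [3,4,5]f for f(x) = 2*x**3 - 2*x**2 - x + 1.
22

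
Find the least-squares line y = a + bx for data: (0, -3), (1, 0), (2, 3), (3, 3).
a = -12/5, b = 21/10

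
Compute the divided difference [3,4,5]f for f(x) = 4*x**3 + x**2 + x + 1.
49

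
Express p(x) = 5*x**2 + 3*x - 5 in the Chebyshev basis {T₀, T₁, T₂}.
(-5/2)T₀ + (3)T₁ + (5/2)T₂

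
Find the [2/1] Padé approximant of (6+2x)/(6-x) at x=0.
(x/3 + 1)/(1 - x/6)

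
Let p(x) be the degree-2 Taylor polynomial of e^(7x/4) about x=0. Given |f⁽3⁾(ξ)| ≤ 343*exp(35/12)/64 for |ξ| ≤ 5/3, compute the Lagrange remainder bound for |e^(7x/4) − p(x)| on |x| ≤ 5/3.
42875*exp(35/12)/10368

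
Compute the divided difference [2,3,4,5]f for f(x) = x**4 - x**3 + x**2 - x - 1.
13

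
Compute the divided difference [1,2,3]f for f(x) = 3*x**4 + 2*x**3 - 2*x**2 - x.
85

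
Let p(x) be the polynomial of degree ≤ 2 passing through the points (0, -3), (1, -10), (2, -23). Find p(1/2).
-23/4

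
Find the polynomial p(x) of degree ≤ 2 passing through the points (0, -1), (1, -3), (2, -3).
x**2 - 3*x - 1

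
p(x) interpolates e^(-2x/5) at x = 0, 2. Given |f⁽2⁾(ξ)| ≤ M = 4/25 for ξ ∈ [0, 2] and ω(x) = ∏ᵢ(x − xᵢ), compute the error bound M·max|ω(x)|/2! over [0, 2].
2/25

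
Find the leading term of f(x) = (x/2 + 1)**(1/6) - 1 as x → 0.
x/12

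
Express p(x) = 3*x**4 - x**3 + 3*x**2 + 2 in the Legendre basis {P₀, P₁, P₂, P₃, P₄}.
(18/5)P₀ + (-3/5)P₁ + (26/7)P₂ + (-2/5)P₃ + (24/35)P₄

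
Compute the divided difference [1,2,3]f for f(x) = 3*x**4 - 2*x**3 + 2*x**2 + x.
65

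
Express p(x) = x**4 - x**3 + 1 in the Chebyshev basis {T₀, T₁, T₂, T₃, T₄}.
(11/8)T₀ + (-3/4)T₁ + (1/2)T₂ + (-1/4)T₃ + (1/8)T₄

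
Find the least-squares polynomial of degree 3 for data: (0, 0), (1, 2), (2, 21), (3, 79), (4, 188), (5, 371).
1/21 + (-205/126)x + (25/84)x² + (107/36)x³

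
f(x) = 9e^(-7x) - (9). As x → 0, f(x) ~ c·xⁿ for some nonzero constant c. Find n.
1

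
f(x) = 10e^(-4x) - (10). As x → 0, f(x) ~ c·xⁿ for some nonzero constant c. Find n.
1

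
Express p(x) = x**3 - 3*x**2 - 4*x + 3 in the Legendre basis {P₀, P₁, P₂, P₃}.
(2)P₀ + (-17/5)P₁ + (-2)P₂ + (2/5)P₃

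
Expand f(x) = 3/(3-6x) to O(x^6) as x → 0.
1 + 2*x + 4*x**2 + 8*x**3 + 16*x**4 + 32*x**5 + O(x**6)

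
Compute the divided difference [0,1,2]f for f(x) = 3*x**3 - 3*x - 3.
9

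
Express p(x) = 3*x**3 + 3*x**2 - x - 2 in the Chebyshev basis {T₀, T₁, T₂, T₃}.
(-1/2)T₀ + (5/4)T₁ + (3/2)T₂ + (3/4)T₃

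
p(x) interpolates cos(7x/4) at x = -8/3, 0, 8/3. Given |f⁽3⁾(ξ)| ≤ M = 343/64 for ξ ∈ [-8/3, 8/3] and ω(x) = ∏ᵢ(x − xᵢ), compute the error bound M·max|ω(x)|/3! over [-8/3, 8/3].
2744*sqrt(3)/729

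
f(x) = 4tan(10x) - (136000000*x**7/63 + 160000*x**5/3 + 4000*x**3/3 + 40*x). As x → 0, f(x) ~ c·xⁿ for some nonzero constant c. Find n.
9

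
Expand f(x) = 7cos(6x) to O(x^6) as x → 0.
7 - 126*x**2 + 378*x**4 + O(x**6)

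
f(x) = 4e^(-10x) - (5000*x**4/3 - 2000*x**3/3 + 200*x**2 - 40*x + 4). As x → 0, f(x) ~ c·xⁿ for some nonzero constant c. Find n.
5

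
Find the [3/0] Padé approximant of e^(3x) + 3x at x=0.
9*x**3/2 + 9*x**2/2 + 6*x + 1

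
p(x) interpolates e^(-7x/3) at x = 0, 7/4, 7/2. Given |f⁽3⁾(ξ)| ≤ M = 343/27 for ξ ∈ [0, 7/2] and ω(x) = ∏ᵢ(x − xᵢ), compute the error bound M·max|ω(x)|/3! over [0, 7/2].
117649*sqrt(3)/46656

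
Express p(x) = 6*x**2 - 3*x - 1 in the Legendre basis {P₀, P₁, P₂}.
P₀ + (-3)P₁ + (4)P₂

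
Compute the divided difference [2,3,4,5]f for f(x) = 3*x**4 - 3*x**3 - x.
39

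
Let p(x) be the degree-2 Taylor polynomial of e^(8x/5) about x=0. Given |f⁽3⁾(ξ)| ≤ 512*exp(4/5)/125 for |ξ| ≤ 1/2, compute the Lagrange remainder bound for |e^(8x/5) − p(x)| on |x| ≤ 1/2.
32*exp(4/5)/375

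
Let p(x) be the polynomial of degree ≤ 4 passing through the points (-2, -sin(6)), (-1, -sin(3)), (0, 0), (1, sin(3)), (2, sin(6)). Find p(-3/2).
-7*sin(3)/8 - 5*sin(6)/16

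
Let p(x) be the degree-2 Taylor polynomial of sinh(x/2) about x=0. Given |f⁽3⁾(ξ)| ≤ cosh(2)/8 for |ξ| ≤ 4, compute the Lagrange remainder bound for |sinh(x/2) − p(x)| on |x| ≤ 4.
4*cosh(2)/3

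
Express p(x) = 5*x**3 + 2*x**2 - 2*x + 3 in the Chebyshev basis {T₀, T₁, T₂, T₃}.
(4)T₀ + (7/4)T₁ + T₂ + (5/4)T₃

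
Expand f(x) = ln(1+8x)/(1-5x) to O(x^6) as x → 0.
8*x + 8*x**2 + 632*x**3/3 + 88*x**4/3 + 100504*x**5/15 + O(x**6)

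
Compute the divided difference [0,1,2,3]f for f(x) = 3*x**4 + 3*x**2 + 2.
18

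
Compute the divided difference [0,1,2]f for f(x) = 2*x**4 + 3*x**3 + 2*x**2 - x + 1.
25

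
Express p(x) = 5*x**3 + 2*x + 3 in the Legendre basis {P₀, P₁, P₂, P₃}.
(3)P₀ + (5)P₁ + (2)P₃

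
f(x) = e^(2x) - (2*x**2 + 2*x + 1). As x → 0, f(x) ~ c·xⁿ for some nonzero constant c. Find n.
3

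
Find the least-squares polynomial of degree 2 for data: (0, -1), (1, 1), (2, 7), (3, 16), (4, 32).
-27/35 + (-53/70)x + (31/14)x²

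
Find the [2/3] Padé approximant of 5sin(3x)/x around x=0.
(15 - 63*x**2/4)/(9*x**2/20 + 1)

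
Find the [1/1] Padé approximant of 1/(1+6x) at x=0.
1/(6*x + 1)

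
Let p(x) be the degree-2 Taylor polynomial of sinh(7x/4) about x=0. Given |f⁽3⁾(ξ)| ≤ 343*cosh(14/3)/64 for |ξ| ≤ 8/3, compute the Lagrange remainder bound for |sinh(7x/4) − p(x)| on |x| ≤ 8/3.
1372*cosh(14/3)/81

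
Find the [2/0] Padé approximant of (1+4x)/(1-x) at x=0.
5*x**2 + 5*x + 1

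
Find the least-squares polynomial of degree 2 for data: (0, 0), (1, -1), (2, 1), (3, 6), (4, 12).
-6/35 + (-123/70)x + (17/14)x²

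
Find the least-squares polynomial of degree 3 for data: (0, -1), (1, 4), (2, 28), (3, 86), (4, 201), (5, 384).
-59/63 + (533/378)x + (37/63)x² + (157/54)x³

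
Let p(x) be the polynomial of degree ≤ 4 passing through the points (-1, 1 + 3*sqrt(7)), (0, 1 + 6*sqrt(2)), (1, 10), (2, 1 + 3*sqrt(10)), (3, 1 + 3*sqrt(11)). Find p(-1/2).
-251/64 - 15*sqrt(11)/128 + 21*sqrt(10)/32 + 105*sqrt(7)/128 + 105*sqrt(2)/16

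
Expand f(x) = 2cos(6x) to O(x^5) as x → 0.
2 - 36*x**2 + 108*x**4 + O(x**5)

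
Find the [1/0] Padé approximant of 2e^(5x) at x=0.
10*x + 2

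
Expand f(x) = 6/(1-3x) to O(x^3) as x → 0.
6 + 18*x + 54*x**2 + O(x**3)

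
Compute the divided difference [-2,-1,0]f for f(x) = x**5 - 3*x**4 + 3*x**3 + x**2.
-44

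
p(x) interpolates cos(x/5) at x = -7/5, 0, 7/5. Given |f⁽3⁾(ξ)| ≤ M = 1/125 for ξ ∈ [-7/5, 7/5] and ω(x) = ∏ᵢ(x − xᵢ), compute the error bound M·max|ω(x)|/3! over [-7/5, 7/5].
343*sqrt(3)/421875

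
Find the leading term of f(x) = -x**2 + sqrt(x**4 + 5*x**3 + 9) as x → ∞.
5*x/2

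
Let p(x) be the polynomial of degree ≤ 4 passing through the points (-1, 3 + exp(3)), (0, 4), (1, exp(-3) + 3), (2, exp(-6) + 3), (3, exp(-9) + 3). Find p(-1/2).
(-70*exp(6) - 5 + 28*exp(3) + (524 + 35*exp(3))*exp(9))*exp(-9)/128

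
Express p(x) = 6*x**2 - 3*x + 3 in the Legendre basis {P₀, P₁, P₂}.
(5)P₀ + (-3)P₁ + (4)P₂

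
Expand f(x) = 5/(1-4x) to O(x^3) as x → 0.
5 + 20*x + 80*x**2 + O(x**3)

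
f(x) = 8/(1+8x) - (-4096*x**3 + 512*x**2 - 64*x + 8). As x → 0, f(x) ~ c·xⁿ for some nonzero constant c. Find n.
4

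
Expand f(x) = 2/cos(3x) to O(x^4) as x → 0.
2 + 9*x**2 + O(x**4)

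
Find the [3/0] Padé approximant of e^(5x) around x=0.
125*x**3/6 + 25*x**2/2 + 5*x + 1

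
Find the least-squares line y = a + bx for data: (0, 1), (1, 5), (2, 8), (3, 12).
a = 11/10, b = 18/5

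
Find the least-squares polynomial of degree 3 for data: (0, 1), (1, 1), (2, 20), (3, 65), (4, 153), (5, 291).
58/63 + (-827/189)x + (53/18)x² + (103/54)x³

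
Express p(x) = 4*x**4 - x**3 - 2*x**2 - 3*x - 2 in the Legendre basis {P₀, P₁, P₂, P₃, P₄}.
(-28/15)P₀ + (-18/5)P₁ + (20/21)P₂ + (-2/5)P₃ + (32/35)P₄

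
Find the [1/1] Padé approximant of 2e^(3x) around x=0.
(3*x + 2)/(1 - 3*x/2)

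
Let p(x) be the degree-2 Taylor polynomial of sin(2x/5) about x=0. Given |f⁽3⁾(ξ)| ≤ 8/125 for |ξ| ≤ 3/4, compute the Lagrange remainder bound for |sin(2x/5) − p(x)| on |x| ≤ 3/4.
9/2000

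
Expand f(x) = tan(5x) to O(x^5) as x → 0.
5*x + 125*x**3/3 + O(x**5)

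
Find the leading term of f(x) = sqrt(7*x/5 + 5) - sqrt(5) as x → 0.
7*sqrt(5)*x/50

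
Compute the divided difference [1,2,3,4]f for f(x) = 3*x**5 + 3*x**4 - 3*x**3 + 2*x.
222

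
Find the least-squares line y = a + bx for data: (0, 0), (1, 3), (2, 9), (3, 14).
a = -7/10, b = 24/5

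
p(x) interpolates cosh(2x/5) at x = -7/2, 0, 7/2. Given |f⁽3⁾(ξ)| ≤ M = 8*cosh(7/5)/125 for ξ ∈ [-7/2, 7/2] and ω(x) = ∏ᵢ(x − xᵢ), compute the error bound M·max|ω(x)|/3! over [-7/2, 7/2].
343*sqrt(3)*cosh(7/5)/3375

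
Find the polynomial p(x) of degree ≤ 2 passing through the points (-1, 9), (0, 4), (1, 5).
3*x**2 - 2*x + 4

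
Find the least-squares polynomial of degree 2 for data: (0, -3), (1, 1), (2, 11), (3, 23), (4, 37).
-121/35 + (137/35)x + (11/7)x²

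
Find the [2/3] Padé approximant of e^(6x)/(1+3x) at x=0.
(18*x**2/5 + 3*x + 1)/(36*x**3/5 - 27*x**2/5 + 1)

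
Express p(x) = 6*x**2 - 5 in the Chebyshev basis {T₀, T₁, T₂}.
(-2)T₀ + (3)T₂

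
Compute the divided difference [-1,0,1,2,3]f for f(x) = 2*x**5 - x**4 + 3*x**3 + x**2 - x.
9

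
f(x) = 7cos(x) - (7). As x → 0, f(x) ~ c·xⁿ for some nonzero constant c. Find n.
2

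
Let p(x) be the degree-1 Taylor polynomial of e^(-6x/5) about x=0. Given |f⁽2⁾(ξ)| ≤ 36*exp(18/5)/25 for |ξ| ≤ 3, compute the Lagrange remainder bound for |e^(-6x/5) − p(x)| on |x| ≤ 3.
162*exp(18/5)/25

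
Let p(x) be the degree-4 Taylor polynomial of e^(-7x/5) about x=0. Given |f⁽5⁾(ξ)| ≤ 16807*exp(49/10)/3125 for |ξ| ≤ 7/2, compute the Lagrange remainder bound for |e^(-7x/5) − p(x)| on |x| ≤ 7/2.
282475249*exp(49/10)/12000000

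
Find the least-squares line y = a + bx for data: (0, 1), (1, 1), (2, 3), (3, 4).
a = 3/5, b = 11/10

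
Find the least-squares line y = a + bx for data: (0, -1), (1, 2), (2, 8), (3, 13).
a = -17/10, b = 24/5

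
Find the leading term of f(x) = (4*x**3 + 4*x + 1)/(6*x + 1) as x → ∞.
2*x**2/3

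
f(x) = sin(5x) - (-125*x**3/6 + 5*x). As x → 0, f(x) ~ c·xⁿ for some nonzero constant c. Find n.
5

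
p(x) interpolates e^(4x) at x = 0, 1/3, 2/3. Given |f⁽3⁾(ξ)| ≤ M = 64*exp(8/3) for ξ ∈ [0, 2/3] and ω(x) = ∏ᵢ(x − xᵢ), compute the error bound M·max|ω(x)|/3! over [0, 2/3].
64*sqrt(3)*exp(8/3)/729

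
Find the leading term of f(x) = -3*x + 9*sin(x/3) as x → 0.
-x**3/18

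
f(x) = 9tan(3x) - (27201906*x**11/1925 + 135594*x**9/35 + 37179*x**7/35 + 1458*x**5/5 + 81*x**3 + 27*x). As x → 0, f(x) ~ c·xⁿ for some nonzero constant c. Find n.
13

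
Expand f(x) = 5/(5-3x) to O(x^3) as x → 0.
1 + 3*x/5 + 9*x**2/25 + O(x**3)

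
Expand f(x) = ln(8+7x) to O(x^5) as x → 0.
log(8) + 7*x/8 - 49*x**2/128 + 343*x**3/1536 - 2401*x**4/16384 + O(x**5)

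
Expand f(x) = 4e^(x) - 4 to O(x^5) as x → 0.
4*x + 2*x**2 + 2*x**3/3 + x**4/6 + O(x**5)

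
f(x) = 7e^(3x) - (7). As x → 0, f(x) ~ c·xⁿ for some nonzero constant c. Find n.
1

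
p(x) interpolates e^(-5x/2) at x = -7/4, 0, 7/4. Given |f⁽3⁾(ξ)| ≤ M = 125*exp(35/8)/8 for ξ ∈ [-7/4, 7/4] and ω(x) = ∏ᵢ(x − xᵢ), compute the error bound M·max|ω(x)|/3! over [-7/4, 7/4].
42875*sqrt(3)*exp(35/8)/13824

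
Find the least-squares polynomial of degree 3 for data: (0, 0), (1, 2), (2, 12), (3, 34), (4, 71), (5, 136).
-5/18 + (1535/756)x + (-1/63)x² + (109/108)x³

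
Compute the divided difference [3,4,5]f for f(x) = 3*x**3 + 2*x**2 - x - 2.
38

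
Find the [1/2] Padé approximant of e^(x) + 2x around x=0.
(145*x/51 + 1)/(-x**2/34 - 8*x/51 + 1)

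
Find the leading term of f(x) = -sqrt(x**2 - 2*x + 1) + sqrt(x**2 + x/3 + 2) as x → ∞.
7/6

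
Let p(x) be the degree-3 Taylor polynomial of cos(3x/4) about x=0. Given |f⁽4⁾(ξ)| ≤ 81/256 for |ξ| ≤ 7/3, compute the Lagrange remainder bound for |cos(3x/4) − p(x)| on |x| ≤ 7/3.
2401/6144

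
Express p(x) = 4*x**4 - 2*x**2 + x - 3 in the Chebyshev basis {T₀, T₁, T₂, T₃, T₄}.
(-5/2)T₀ + T₁ + T₂ + (1/2)T₄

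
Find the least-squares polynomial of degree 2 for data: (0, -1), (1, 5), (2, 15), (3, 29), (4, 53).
-17/35 + (62/35)x + (20/7)x²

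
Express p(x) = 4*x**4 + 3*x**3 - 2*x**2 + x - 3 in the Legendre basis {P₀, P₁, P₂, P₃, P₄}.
(-43/15)P₀ + (14/5)P₁ + (20/21)P₂ + (6/5)P₃ + (32/35)P₄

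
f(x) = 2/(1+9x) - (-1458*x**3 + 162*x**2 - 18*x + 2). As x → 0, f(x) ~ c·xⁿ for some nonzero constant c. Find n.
4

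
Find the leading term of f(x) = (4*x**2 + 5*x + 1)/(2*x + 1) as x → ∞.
2*x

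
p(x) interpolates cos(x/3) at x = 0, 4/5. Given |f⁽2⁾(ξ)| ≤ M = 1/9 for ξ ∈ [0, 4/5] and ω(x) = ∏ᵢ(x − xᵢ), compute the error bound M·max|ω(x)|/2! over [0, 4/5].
2/225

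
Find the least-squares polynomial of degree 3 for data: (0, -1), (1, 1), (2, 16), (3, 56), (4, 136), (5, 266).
-121/126 + (-35/108)x + (25/252)x² + (115/54)x³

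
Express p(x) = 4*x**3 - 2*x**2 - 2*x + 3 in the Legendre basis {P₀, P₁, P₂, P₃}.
(7/3)P₀ + (2/5)P₁ + (-4/3)P₂ + (8/5)P₃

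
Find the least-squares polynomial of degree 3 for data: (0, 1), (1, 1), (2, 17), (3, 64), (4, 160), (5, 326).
11/14 + (-5/28)x + (-55/28)x² + (3)x³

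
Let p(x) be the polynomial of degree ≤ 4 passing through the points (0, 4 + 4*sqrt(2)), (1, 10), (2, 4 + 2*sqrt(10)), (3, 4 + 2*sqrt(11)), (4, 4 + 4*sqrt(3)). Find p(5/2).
-5*sqrt(3)/32 + 3*sqrt(2)/32 + 49/16 + 15*sqrt(11)/16 + 45*sqrt(10)/32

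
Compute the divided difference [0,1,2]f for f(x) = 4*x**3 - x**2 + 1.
11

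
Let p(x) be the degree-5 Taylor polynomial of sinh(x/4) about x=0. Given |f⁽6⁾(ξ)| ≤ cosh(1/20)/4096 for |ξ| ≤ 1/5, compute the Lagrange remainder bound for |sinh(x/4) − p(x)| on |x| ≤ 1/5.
cosh(1/20)/46080000000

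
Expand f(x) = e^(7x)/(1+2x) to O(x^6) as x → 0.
1 + 5*x + 29*x**2/2 + 169*x**3/6 + 1049*x**4/24 + 6317*x**5/120 + O(x**6)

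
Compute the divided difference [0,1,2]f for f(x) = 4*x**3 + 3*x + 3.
12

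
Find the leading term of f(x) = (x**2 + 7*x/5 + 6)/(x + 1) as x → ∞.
x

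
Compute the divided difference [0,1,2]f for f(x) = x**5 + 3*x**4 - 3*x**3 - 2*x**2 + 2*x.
25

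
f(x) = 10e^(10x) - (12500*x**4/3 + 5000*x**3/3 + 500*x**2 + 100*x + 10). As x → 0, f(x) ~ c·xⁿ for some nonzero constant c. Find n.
5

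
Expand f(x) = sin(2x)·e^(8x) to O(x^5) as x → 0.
2*x + 16*x**2 + 188*x**3/3 + 160*x**4 + O(x**5)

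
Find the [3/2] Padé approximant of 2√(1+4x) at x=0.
(4*x**3 + 18*x**2 + 12*x + 2)/(3*x**2 + 4*x + 1)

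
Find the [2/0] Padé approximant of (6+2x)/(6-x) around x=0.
x**2/12 + x/2 + 1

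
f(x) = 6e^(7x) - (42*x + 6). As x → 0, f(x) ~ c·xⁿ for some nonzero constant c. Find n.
2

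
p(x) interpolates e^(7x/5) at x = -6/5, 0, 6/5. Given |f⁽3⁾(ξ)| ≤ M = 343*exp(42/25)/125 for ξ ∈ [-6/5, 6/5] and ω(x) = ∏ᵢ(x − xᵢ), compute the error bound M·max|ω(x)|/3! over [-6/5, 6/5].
2744*sqrt(3)*exp(42/25)/15625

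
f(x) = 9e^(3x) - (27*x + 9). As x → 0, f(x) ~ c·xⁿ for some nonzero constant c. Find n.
2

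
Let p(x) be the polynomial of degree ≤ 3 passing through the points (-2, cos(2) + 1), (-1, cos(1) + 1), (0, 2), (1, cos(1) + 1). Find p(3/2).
-19/16 - 5*cos(2)/16 + 7*cos(1)/2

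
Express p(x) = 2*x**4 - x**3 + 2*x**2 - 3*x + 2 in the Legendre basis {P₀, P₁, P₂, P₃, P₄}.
(46/15)P₀ + (-18/5)P₁ + (52/21)P₂ + (-2/5)P₃ + (16/35)P₄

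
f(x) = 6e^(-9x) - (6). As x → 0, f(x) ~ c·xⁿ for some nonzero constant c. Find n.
1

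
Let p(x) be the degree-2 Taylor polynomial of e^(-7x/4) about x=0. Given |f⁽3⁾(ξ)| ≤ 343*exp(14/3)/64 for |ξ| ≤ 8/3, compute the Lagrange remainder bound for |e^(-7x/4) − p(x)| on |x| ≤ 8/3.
1372*exp(14/3)/81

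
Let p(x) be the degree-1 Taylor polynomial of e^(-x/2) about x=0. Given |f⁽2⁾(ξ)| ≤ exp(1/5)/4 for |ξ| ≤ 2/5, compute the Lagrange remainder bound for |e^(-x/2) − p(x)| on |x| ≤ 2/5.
exp(1/5)/50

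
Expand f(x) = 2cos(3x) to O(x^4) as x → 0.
2 - 9*x**2 + O(x**4)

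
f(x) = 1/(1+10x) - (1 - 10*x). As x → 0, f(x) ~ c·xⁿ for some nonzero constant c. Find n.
2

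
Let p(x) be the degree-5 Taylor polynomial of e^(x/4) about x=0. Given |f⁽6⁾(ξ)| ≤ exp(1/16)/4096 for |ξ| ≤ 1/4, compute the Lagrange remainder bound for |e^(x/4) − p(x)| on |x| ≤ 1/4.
exp(1/16)/12079595520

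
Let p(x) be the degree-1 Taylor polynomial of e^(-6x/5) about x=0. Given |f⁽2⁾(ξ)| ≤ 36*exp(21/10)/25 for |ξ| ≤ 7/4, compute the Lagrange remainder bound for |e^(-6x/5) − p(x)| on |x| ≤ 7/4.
441*exp(21/10)/200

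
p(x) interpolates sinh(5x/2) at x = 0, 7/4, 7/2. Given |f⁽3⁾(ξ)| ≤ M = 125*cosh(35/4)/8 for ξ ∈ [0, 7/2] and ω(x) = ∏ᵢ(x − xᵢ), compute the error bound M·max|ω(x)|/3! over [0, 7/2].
42875*sqrt(3)*cosh(35/4)/13824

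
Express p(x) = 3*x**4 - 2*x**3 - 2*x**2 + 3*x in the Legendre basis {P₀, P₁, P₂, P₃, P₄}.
(-1/15)P₀ + (9/5)P₁ + (8/21)P₂ + (-4/5)P₃ + (24/35)P₄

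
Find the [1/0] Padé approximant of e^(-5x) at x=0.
1 - 5*x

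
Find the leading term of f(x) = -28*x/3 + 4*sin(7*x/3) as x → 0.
-686*x**3/81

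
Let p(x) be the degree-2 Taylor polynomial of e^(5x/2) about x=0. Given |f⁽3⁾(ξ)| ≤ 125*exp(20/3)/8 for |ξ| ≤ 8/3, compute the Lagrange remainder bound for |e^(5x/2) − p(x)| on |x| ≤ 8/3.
4000*exp(20/3)/81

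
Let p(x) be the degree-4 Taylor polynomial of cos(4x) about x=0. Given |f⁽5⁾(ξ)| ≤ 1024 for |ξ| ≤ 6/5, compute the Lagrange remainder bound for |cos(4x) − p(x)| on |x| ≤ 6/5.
331776/15625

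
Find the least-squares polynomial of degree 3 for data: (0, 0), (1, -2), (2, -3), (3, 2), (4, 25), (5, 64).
1/6 + (-43/36)x + (-7/3)x² + (37/36)x³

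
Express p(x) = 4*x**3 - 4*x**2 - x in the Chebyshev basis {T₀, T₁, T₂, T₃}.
(-2)T₀ + (2)T₁ + (-2)T₂ + T₃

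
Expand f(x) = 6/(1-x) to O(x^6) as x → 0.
6 + 6*x + 6*x**2 + 6*x**3 + 6*x**4 + 6*x**5 + O(x**6)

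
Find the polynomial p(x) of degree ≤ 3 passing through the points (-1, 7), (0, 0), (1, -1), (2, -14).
-3*x**3 + 3*x**2 - x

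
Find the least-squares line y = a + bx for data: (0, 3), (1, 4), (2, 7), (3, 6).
a = 16/5, b = 6/5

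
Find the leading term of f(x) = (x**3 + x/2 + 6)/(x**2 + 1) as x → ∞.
x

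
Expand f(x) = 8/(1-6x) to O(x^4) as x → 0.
8 + 48*x + 288*x**2 + 1728*x**3 + O(x**4)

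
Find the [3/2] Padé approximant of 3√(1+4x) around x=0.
(6*x**3 + 27*x**2 + 18*x + 3)/(3*x**2 + 4*x + 1)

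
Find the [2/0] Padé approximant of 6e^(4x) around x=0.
48*x**2 + 24*x + 6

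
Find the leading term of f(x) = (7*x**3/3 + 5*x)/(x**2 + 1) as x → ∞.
7*x/3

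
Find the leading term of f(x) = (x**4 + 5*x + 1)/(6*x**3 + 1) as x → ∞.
x/6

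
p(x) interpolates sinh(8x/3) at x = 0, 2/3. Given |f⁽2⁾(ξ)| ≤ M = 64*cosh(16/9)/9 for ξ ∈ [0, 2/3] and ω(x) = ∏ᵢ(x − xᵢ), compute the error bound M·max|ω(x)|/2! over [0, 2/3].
32*cosh(16/9)/81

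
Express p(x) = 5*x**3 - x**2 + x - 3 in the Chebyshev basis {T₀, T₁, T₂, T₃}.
(-7/2)T₀ + (19/4)T₁ + (-1/2)T₂ + (5/4)T₃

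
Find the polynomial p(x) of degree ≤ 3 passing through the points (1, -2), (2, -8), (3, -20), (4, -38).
-3*x**2 + 3*x - 2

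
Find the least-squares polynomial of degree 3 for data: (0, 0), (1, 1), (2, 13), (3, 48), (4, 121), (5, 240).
13/126 + (-745/756)x + (-97/252)x² + (55/27)x³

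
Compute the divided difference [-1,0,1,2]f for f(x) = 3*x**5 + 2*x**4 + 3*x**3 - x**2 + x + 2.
22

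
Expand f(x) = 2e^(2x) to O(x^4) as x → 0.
2 + 4*x + 4*x**2 + 8*x**3/3 + O(x**4)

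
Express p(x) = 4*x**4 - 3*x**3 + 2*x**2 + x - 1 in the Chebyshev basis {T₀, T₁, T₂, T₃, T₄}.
(3/2)T₀ + (-5/4)T₁ + (3)T₂ + (-3/4)T₃ + (1/2)T₄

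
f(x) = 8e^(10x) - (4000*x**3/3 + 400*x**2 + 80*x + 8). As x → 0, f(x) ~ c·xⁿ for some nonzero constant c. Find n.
4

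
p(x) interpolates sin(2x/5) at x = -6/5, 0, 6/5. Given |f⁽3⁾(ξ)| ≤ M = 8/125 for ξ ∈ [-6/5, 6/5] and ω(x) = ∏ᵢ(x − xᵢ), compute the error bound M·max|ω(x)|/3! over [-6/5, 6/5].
64*sqrt(3)/15625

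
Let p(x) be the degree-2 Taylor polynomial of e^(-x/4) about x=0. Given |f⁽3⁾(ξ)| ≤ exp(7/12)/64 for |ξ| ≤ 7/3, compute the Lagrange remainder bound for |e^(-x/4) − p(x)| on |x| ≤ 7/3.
343*exp(7/12)/10368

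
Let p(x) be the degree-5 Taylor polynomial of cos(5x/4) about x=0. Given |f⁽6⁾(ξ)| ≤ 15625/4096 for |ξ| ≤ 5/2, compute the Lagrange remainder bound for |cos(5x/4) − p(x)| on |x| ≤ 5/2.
48828125/37748736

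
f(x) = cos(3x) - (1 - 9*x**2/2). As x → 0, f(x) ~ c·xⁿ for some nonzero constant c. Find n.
4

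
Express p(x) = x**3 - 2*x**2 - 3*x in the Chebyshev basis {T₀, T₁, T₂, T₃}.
-T₀ + (-9/4)T₁ - T₂ + (1/4)T₃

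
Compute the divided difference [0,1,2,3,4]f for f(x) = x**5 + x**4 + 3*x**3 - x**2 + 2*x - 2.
11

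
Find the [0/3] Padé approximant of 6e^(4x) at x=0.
6/(-32*x**3/3 + 8*x**2 - 4*x + 1)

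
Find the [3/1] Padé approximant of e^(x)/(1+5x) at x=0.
(2579*x**3/14736 + 153*x**2/307 + 2457*x/2456 + 1)/(12281*x/2456 + 1)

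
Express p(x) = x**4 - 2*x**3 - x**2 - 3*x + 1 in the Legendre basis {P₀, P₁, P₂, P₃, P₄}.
(13/15)P₀ + (-21/5)P₁ + (-2/21)P₂ + (-4/5)P₃ + (8/35)P₄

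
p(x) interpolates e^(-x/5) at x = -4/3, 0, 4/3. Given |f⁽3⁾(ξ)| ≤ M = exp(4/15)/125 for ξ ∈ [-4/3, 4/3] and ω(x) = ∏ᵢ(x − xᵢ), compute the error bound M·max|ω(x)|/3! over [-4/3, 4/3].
64*sqrt(3)*exp(4/15)/91125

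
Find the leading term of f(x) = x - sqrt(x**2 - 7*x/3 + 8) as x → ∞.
7/6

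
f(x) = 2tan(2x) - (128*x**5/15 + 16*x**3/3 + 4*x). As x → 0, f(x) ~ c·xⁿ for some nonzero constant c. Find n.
7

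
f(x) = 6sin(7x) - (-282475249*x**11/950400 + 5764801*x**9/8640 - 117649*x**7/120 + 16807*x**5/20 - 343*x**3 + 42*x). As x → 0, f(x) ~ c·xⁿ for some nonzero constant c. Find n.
13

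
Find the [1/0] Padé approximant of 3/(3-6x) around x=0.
2*x + 1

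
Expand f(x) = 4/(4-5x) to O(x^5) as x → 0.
1 + 5*x/4 + 25*x**2/16 + 125*x**3/64 + 625*x**4/256 + O(x**5)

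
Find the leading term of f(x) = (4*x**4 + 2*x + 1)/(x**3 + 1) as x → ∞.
4*x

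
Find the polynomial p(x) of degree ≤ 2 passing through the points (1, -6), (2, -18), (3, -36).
-3*x**2 - 3*x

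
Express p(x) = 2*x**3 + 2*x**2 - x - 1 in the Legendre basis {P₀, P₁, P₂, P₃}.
(-1/3)P₀ + (1/5)P₁ + (4/3)P₂ + (4/5)P₃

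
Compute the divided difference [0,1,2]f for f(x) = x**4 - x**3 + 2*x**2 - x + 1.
6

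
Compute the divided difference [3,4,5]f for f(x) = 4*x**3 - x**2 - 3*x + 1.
47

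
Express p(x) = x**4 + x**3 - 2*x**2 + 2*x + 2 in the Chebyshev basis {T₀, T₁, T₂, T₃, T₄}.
(11/8)T₀ + (11/4)T₁ + (-1/2)T₂ + (1/4)T₃ + (1/8)T₄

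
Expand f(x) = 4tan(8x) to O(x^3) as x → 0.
32*x + O(x**3)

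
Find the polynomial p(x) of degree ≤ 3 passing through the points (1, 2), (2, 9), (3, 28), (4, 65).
x**3 + 1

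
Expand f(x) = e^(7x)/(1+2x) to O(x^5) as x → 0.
1 + 5*x + 29*x**2/2 + 169*x**3/6 + 1049*x**4/24 + O(x**5)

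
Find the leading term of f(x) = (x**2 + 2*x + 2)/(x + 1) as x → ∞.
x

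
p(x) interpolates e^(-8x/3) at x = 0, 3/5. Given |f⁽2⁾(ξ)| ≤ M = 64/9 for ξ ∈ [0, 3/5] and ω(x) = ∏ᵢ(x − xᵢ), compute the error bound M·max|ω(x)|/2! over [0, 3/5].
8/25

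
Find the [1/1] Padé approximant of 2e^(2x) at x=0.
(2*x + 2)/(1 - x)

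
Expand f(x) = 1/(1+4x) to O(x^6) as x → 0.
1 - 4*x + 16*x**2 - 64*x**3 + 256*x**4 - 1024*x**5 + O(x**6)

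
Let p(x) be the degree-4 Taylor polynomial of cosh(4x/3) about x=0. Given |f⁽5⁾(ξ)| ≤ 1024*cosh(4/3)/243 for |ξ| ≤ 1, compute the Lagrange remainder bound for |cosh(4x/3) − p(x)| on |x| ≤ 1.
128*cosh(4/3)/3645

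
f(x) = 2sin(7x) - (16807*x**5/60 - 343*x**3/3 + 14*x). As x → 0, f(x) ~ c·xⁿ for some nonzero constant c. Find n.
7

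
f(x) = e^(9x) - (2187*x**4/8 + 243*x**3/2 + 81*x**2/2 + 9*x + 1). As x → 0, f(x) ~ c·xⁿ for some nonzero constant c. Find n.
5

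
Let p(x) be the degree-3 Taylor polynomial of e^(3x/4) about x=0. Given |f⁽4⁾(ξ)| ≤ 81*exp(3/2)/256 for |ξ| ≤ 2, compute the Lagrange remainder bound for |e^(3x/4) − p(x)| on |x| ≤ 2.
27*exp(3/2)/128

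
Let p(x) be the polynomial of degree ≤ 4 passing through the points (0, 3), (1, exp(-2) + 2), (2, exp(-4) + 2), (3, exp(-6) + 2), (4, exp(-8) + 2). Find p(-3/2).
(-2772*exp(6) - 1540*exp(2) + 315 + 2970*exp(4) + 1411*exp(8))*exp(-8)/128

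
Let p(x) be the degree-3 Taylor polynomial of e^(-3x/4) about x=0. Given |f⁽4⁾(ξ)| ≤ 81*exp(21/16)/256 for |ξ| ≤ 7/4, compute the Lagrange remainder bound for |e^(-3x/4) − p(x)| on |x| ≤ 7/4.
64827*exp(21/16)/524288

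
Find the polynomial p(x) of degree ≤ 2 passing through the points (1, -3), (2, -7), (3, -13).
-x**2 - x - 1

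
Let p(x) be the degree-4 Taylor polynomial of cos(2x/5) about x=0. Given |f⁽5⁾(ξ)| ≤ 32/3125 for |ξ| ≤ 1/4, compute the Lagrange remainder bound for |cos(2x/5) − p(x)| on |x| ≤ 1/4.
1/12000000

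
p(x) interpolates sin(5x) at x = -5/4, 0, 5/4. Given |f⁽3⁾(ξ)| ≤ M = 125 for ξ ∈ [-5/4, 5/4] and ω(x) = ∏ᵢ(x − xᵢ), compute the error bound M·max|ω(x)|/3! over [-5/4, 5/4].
15625*sqrt(3)/1728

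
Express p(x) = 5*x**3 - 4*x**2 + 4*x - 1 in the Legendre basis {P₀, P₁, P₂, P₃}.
(-7/3)P₀ + (7)P₁ + (-8/3)P₂ + (2)P₃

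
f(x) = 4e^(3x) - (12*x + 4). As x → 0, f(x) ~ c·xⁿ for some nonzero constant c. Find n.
2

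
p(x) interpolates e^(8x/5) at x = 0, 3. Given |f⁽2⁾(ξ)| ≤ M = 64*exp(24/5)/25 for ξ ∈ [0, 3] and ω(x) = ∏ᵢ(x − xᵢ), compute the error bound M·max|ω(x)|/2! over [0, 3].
72*exp(24/5)/25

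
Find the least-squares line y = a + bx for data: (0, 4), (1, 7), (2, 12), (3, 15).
a = 19/5, b = 19/5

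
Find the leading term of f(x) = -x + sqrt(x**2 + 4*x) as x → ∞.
2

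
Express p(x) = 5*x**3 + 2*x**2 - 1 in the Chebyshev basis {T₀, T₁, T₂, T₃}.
(15/4)T₁ + T₂ + (5/4)T₃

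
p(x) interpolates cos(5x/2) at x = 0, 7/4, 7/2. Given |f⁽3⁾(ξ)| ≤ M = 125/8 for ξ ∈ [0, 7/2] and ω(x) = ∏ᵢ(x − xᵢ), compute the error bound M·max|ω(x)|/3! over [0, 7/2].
42875*sqrt(3)/13824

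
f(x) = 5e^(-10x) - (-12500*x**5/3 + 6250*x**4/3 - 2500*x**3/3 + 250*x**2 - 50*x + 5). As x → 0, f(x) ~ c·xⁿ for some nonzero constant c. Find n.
6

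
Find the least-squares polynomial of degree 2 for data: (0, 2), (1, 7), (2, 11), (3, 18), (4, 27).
83/35 + (207/70)x + (11/14)x²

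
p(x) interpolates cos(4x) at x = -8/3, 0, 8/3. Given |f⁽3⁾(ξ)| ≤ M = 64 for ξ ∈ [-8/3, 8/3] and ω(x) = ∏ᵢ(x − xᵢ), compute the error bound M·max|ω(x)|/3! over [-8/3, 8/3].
32768*sqrt(3)/729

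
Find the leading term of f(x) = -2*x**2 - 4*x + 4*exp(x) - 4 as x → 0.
2*x**3/3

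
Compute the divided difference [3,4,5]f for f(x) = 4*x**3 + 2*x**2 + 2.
50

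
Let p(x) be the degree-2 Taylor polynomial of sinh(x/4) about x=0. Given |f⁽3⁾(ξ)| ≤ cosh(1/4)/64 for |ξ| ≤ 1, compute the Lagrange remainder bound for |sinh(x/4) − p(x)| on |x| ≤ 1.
cosh(1/4)/384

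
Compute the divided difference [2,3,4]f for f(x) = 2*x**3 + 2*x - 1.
18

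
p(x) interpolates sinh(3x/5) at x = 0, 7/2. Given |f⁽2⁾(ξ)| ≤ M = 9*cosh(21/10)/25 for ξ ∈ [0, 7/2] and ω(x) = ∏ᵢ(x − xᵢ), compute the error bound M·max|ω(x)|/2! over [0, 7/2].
441*cosh(21/10)/800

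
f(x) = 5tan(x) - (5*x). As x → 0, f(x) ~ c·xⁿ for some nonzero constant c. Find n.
3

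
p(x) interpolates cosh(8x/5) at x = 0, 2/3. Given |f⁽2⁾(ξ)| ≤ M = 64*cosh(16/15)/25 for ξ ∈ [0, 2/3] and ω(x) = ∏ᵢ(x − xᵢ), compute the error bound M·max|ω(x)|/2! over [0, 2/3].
32*cosh(16/15)/225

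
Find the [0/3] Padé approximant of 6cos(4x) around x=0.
6/(8*x**2 + 1)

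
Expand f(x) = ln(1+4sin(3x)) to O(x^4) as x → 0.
12*x - 72*x**2 + 558*x**3 + O(x**4)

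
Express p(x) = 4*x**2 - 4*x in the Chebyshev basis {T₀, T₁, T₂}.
(2)T₀ + (-4)T₁ + (2)T₂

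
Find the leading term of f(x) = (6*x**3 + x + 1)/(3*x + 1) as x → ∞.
2*x**2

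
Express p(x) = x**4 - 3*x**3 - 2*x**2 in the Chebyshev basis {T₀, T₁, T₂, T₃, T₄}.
(-5/8)T₀ + (-9/4)T₁ + (-1/2)T₂ + (-3/4)T₃ + (1/8)T₄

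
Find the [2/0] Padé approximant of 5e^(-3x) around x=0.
45*x**2/2 - 15*x + 5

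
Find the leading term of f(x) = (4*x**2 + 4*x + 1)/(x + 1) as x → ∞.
4*x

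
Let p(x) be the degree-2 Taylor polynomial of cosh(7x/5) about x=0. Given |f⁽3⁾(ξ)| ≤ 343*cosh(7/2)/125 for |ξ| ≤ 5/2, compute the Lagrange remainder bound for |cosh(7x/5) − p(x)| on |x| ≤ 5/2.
343*cosh(7/2)/48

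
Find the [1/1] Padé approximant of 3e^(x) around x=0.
(3*x/2 + 3)/(1 - x/2)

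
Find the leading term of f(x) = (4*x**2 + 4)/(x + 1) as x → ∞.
4*x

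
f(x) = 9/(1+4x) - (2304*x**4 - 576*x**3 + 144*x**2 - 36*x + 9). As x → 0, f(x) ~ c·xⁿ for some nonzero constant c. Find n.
5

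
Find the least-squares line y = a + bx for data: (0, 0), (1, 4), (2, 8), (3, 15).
a = -3/5, b = 49/10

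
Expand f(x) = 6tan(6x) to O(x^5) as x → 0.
36*x + 432*x**3 + O(x**5)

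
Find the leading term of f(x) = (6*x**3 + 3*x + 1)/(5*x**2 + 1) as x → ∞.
6*x/5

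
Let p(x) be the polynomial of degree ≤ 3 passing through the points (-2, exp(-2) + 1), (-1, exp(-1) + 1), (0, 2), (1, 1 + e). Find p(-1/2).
(-1 + 9*e + (25 - e)*exp(2))*exp(-2)/16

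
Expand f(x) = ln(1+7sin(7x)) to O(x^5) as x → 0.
49*x - 2401*x**2/2 + 232897*x**3/6 - 17059105*x**4/12 + O(x**5)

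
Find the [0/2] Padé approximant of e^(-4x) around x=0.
1/(8*x**2 + 4*x + 1)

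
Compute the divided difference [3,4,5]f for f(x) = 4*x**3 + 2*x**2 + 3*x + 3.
50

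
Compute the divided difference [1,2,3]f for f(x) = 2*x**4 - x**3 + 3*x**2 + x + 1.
47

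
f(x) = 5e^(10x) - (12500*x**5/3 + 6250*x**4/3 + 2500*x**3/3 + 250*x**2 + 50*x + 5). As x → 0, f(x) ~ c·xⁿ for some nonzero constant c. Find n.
6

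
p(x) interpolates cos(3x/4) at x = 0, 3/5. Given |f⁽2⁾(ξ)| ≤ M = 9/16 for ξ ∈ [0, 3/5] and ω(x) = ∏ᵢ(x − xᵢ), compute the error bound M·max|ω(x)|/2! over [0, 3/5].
81/3200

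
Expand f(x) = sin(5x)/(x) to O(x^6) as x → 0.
5 - 125*x**2/6 + 625*x**4/24 + O(x**6)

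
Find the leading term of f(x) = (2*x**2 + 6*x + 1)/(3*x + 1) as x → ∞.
2*x/3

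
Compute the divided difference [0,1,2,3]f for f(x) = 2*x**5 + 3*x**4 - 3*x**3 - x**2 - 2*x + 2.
65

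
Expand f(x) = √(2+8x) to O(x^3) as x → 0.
sqrt(2) + 2*sqrt(2)*x - 2*sqrt(2)*x**2 + O(x**3)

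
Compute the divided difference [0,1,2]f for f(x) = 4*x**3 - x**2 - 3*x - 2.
11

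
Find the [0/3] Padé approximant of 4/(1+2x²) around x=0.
4/(2*x**2 + 1)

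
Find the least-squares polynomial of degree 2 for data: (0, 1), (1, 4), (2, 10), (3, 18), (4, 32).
43/35 + (26/35)x + (12/7)x²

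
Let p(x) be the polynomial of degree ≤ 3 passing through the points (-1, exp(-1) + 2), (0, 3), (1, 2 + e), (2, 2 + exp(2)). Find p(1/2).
(-1 + e*(-exp(2) + 9*e + 41))*exp(-1)/16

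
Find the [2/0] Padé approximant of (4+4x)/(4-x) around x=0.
5*x**2/16 + 5*x/4 + 1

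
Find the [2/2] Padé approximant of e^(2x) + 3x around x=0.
(7*x**2/12 + 19*x/4 + 1)/(-x**2/6 - x/4 + 1)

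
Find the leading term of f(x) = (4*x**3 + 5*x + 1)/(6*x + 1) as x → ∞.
2*x**2/3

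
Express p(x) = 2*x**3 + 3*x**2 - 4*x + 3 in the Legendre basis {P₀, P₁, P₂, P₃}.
(4)P₀ + (-14/5)P₁ + (2)P₂ + (4/5)P₃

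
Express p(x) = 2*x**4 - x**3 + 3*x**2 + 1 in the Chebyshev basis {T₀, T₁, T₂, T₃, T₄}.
(13/4)T₀ + (-3/4)T₁ + (5/2)T₂ + (-1/4)T₃ + (1/4)T₄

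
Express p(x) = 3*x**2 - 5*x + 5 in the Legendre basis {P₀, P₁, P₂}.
(6)P₀ + (-5)P₁ + (2)P₂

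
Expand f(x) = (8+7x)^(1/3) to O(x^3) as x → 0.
2 + 7*x/12 - 49*x**2/288 + O(x**3)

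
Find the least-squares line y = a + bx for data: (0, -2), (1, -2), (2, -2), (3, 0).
a = -12/5, b = 3/5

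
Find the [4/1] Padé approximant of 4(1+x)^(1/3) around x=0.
(4*x**4/243 - 32*x**3/405 + 8*x**2/15 + 64*x/15 + 4)/(11*x/15 + 1)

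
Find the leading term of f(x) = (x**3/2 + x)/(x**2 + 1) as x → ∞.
x/2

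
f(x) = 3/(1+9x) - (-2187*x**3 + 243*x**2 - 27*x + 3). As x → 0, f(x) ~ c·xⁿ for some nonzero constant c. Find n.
4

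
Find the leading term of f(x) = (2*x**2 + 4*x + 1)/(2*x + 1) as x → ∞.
x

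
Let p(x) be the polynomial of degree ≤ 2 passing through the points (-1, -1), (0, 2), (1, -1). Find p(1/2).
5/4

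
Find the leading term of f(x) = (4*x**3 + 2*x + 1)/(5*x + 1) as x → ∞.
4*x**2/5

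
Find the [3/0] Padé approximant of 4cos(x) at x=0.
4 - 2*x**2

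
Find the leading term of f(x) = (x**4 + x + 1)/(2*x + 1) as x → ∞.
x**3/2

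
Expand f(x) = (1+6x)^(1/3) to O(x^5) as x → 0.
1 + 2*x - 4*x**2 + 40*x**3/3 - 160*x**4/3 + O(x**5)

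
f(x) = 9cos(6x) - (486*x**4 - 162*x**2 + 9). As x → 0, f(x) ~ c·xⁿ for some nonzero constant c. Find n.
6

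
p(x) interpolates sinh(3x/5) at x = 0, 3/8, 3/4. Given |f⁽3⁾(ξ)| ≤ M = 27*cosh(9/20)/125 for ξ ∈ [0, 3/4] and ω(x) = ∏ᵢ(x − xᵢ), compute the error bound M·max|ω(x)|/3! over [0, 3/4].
27*sqrt(3)*cosh(9/20)/64000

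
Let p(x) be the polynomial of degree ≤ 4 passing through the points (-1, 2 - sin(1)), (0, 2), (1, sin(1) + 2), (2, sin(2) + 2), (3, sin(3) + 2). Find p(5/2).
-65*sin(1)/128 + 35*sin(3)/128 + 35*sin(2)/32 + 2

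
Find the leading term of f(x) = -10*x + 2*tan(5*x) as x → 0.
250*x**3/3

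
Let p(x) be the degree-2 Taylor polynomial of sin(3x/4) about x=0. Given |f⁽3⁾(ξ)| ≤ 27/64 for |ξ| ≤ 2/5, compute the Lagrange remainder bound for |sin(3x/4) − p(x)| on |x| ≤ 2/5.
9/2000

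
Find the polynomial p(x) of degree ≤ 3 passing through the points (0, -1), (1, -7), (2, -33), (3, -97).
-3*x**3 - x**2 - 2*x - 1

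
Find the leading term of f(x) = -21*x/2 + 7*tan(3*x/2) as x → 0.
63*x**3/8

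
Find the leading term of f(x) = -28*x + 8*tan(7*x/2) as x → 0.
343*x**3/3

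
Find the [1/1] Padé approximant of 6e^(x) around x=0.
(3*x + 6)/(1 - x/2)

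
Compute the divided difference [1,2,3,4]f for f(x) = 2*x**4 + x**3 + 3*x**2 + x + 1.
21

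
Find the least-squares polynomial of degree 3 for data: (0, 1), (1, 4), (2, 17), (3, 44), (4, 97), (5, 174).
71/63 + (-79/189)x + (265/126)x² + (53/54)x³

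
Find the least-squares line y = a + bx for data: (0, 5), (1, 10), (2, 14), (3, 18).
a = 53/10, b = 43/10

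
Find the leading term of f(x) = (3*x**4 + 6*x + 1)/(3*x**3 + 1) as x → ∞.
x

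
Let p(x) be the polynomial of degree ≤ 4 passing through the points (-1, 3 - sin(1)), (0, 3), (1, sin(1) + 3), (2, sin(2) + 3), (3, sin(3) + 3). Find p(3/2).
-5*sin(3)/128 + 15*sin(2)/32 + 87*sin(1)/128 + 3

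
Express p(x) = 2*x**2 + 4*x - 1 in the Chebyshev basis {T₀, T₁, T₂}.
(4)T₁ + T₂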